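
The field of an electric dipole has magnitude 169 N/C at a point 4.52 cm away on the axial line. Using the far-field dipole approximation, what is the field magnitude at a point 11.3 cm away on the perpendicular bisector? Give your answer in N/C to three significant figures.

Dipole fields scale as 1/r³ in the far field.
The axial field is twice the equatorial field at the same r, so the geometry factor is 1/2.
E₂ = E₁ · (1/2) · (r₁/r₂)³ = 169 · 0.5 · (4.52/11.3)³.
(r₁/r₂)³ = (0.4)³ = 0.064.
E₂ ≈ 5.408 N/C.

E ≈ 5.41 N/C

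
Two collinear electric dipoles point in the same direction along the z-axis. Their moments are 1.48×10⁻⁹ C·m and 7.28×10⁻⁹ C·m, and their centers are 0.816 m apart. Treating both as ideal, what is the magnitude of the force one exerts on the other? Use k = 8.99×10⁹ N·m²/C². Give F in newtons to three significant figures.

F ≈ 1.31×10⁻⁶ N

On-axis field of dipole 1 at distance r: E = 2kp₁/r³. Force on dipole 2 is F = p₂·dE/dr (gradient along axis).
dE/dr = −6kp₁/r⁴, so |F| = 6kp₁p₂/r⁴ (attractive for aligned moments).
F = 6(8.99×10⁹)(1.48×10⁻⁹)(7.28×10⁻⁹)/(0.816)⁴ = 1.311×10⁻⁶ N.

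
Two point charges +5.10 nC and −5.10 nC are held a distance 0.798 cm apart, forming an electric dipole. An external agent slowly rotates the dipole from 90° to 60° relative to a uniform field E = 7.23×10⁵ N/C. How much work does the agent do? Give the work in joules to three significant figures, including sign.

Dipole moment p = qd = (5.10×10⁻⁹ C)(0.00798 m) = 4.07×10⁻¹¹ C·m.
W_ext = ΔU = U(θ₂) − U(θ₁) = −pE cosθ₂ − (−pE cosθ₁) = pE(cosθ₁ − cosθ₂).
W = (4.07×10⁻¹¹)(7.23×10⁵)·(cos90° − cos60°) = (2.943×10⁻⁵)·(-0.5000) = -1.471×10⁻⁵ J.

W ≈ -1.47×10⁻⁵ J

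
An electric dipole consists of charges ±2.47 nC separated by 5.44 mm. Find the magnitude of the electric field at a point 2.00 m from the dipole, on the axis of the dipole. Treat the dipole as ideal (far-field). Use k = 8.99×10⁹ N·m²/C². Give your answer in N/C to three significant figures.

E ≈ 0.0302 N/C

Dipole moment p = qd = (2.47×10⁻⁹ C)(0.00544 m) = 1.344×10⁻¹¹ C·m.
On the dipole axis E = 2kp/r³.
E = 2·(8.99×10⁹)(1.344×10⁻¹¹) / (2.00)³ = 0.03021 N/C.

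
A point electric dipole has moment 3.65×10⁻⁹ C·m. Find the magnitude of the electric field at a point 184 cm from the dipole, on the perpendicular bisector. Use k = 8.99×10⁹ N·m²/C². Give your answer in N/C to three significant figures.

In the equatorial plane E = kp/r³.
E = (8.99×10⁹)(3.65×10⁻⁹) / (1.84)³ = 5.267 N/C.

E ≈ 5.27 N/C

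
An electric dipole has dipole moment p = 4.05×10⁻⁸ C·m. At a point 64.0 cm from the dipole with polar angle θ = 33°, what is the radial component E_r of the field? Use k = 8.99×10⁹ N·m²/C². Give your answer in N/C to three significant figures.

E_r ≈ 2330 N/C

For a dipole, E_r = (2kp cosθ)/r³.
kp/r³ = (8.99×10⁹)(4.05×10⁻⁸)/(0.640)³ = 1389 N/C.
E_r = 2·1389·cos33° = 2330 N/C.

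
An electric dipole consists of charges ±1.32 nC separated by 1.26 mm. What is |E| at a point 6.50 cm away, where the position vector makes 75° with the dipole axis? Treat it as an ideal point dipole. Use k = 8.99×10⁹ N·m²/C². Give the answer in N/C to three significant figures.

E ≈ 59.7 N/C

Dipole moment p = qd = (1.32×10⁻⁹ C)(0.00126 m) = 1.663×10⁻¹² C·m.
At angle θ the dipole field magnitude is E = (kp/r³)·√(1 + 3cos²θ).
kp/r³ = (8.99×10⁹)(1.663×10⁻¹²) / (0.0650)³ = 54.44 N/C.
√(1 + 3cos²75°) = √(1 + 3·0.0670) = √1.2010 ≈ 1.0959.
E ≈ 54.44 × 1.096 = 59.66 N/C.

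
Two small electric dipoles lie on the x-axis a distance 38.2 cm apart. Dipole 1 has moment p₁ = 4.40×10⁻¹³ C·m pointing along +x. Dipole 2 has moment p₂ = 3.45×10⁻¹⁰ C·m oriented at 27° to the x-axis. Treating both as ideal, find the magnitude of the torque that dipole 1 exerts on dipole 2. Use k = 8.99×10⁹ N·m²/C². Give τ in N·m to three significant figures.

The second dipole sits on the axis of the first, so the field there is axial: E₁ = 2kp₁/r³ along +x.
E₁ = 2(8.99×10⁹)(4.40×10⁻¹³)/(0.382)³ = 0.1419 N/C.
Torque on the second dipole: τ = p₂ E₁ sinθ.
τ = (3.45×10⁻¹⁰)(0.1419)·sin27° = 2.223×10⁻¹¹ N·m.

τ ≈ 2.22×10⁻¹¹ N·m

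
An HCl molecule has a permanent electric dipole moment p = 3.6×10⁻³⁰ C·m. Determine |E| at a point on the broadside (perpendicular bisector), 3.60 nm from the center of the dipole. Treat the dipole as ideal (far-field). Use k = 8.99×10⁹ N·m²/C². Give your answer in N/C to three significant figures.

On the perpendicular bisector E = kp/r³ (half the axial value at the same distance).
E = (8.99×10⁹)(3.60×10⁻³⁰) / (3.60×10⁻⁹)³ = 6.937×10⁵ N/C.

E ≈ 6.94×10⁵ N/C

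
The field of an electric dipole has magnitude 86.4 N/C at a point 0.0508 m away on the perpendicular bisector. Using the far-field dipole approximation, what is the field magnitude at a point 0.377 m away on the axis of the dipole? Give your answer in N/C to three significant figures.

Dipole fields scale as 1/r³ in the far field.
The axial field is twice the equatorial field at the same r, so the geometry factor is 2/1.
E₂ = E₁ · (2/1) · (r₁/r₂)³ = 86.4 · 2 · (0.0508/0.377)³.
(r₁/r₂)³ = (0.1347)³ = 0.002447.
E₂ ≈ 0.4228 N/C.

E ≈ 0.423 N/C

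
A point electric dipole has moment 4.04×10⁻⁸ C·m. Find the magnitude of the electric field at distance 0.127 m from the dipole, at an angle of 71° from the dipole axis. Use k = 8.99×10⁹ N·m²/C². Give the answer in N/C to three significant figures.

At angle θ the dipole field magnitude is E = (kp/r³)·√(1 + 3cos²θ).
kp/r³ = (8.99×10⁹)(4.04×10⁻⁸) / (0.127)³ = 1.773×10⁵ N/C.
√(1 + 3cos²71°) = √(1 + 3·0.1060) = √1.3180 ≈ 1.1480.
E ≈ 1.773×10⁵ × 1.148 = 2.036×10⁵ N/C.

E ≈ 2.04×10⁵ N/C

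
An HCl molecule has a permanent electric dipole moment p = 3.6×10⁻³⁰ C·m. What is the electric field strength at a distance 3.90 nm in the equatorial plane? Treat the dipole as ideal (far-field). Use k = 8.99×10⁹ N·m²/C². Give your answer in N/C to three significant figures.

In the equatorial plane E = kp/r³.
E = (8.99×10⁹)(3.60×10⁻³⁰) / (3.90×10⁻⁹)³ = 5.456×10⁵ N/C.

E ≈ 5.46×10⁵ N/C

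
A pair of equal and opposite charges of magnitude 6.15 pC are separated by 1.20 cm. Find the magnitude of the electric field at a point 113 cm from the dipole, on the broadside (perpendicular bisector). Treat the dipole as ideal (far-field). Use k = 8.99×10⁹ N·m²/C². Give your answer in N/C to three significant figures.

E ≈ 4.60×10⁻⁴ N/C

Dipole moment p = qd = (6.15×10⁻¹² C)(0.0120 m) = 7.38×10⁻¹⁴ C·m.
In the equatorial plane E = kp/r³.
E = (8.99×10⁹)(7.38×10⁻¹⁴) / (1.13)³ = 4.598×10⁻⁴ N/C.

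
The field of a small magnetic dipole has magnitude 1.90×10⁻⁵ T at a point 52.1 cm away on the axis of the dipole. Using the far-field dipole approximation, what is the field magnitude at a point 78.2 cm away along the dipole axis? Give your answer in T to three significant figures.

Dipole fields scale as 1/r³ in the far field; the geometry is the same at both points.
B₂ = B₁ · (r₁/r₂)³ = 1.90×10⁻⁵ · (52.1/78.2)³.
(r₁/r₂)³ = (0.6662)³ = 0.2957.
B₂ ≈ 5.619×10⁻⁶ T.

B ≈ 5.62×10⁻⁶ T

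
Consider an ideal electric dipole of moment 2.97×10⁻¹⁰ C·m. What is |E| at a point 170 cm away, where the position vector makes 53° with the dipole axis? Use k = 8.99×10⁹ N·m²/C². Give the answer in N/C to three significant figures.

E ≈ 0.785 N/C

At angle θ the dipole field magnitude is E = (kp/r³)·√(1 + 3cos²θ).
kp/r³ = (8.99×10⁹)(2.97×10⁻¹⁰) / (1.70)³ = 0.5435 N/C.
√(1 + 3cos²53°) = √(1 + 3·0.3622) = √2.0865 ≈ 1.4445.
E ≈ 0.5435 × 1.444 = 0.7850 N/C.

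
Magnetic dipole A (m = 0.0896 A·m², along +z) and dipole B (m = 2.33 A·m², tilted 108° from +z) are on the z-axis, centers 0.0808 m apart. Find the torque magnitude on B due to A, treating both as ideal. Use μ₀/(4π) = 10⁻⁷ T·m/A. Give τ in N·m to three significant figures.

Dipole B is on the axis of dipole A, so B₁ there is axial: B₁ = (μ₀/4π)·2m₁/r³ along +z.
B₁ = 2(10⁻⁷)(0.0896)/(0.0808)³ = 3.397×10⁻⁵ T.
τ = m₂ B₁ sinθ.
τ = (2.33)(3.397×10⁻⁵)·sin108° = 7.528×10⁻⁵ N·m.

τ ≈ 7.53×10⁻⁵ N·m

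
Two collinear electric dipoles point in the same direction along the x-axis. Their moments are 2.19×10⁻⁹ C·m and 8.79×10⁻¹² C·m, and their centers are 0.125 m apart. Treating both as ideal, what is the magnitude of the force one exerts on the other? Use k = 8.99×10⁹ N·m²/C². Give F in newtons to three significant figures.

F ≈ 4.25×10⁻⁶ N

On-axis field of dipole 1 at distance r: E = 2kp₁/r³. Force on dipole 2 is F = p₂·dE/dr (gradient along axis).
dE/dr = −6kp₁/r⁴, so |F| = 6kp₁p₂/r⁴ (attractive for aligned moments).
F = 6(8.99×10⁹)(2.19×10⁻⁹)(8.79×10⁻¹²)/(0.125)⁴ = 4.253×10⁻⁶ N.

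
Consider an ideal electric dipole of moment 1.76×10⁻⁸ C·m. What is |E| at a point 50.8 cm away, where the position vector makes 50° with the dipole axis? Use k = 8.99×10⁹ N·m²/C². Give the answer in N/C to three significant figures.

E ≈ 1810 N/C

At angle θ the dipole field magnitude is E = (kp/r³)·√(1 + 3cos²θ).
kp/r³ = (8.99×10⁹)(1.76×10⁻⁸) / (0.508)³ = 1207 N/C.
√(1 + 3cos²50°) = √(1 + 3·0.4132) = √2.2395 ≈ 1.4965.
E ≈ 1207 × 1.497 = 1806 N/C.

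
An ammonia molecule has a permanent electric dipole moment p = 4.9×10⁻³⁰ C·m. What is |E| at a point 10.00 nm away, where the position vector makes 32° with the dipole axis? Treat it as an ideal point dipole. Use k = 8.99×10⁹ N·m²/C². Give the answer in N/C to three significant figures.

At angle θ the dipole field magnitude is E = (kp/r³)·√(1 + 3cos²θ).
kp/r³ = (8.99×10⁹)(4.90×10⁻³⁰) / (1.00×10⁻⁸)³ = 4.405×10⁴ N/C.
√(1 + 3cos²32°) = √(1 + 3·0.7192) = √3.1576 ≈ 1.7770.
E ≈ 4.405×10⁴ × 1.777 = 7.828×10⁴ N/C.

E ≈ 7.83×10⁴ N/C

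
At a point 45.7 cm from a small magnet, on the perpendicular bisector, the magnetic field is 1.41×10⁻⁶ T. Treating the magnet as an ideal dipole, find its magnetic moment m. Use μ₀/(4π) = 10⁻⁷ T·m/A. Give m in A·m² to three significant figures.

In the equatorial plane B = (μ₀/4π)·m/r³, so m = Br³·4π/(μ₀).
m = (1.41×10⁻⁶)·(0.457)³ / (10⁻⁷) = 1.346 A·m².

m ≈ 1.35 A·m²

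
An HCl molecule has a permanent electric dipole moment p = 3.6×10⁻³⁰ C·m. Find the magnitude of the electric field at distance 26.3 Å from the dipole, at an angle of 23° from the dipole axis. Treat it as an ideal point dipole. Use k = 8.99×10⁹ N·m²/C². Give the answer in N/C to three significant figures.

E ≈ 3.35×10⁶ N/C

At angle θ the dipole field magnitude is E = (kp/r³)·√(1 + 3cos²θ).
kp/r³ = (8.99×10⁹)(3.60×10⁻³⁰) / (2.63×10⁻⁹)³ = 1.779×10⁶ N/C.
√(1 + 3cos²23°) = √(1 + 3·0.8473) = √3.5420 ≈ 1.8820.
E ≈ 1.779×10⁶ × 1.882 = 3.348×10⁶ N/C.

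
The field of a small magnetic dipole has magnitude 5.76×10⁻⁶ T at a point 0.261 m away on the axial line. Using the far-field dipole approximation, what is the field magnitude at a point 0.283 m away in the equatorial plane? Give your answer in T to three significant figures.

Dipole fields scale as 1/r³ in the far field.
The axial field is twice the equatorial field at the same r, so the geometry factor is 1/2.
B₂ = B₁ · (1/2) · (r₁/r₂)³ = 5.76×10⁻⁶ · 0.5 · (0.261/0.283)³.
(r₁/r₂)³ = (0.9223)³ = 0.7844.
B₂ ≈ 2.259×10⁻⁶ T.

B ≈ 2.26×10⁻⁶ T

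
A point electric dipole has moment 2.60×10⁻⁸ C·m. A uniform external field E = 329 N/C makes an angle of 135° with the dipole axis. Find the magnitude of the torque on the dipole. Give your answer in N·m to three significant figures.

τ ≈ 6.05×10⁻⁶ N·m

Torque on an electric dipole: τ = pE sinθ.
τ = (2.60×10⁻⁸)(329)·sin135° = 6.049×10⁻⁶ N·m.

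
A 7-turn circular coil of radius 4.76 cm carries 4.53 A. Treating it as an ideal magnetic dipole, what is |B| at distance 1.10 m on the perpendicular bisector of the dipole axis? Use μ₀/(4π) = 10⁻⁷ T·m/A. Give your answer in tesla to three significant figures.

B ≈ 1.70×10⁻⁸ T

m = NIA = NIπa² = 7·(4.53)·π·(0.0476)² = 0.2257 A·m².
In the equatorial plane B = (μ₀/4π)·m/r³ (half the axial value).
B = (10⁻⁷)·(0.2257) / (1.10)³ = 1.696×10⁻⁸ T.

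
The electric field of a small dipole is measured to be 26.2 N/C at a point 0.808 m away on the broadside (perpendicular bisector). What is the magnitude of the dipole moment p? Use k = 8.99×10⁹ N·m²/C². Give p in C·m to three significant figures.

p ≈ 1.54×10⁻⁹ C·m

In the equatorial plane E = kp/r³, so p = Er³/(k).
p = (26.2)·(0.808)³ / (8.99×10⁹) = 1.537×10⁻⁹ C·m.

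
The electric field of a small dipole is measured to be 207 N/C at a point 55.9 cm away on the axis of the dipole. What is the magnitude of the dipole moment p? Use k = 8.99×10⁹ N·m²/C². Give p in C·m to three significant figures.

p ≈ 2.01×10⁻⁹ C·m

On axis E = 2kp/r³, so p = Er³/(2k).
p = (207)·(0.559)³ / (2·8.99×10⁹) = 2.011×10⁻⁹ C·m.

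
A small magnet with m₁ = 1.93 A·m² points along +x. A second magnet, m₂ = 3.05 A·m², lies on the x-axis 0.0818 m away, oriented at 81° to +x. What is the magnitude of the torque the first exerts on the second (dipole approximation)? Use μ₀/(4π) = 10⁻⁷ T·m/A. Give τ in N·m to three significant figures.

Dipole B is on the axis of dipole A, so B₁ there is axial: B₁ = (μ₀/4π)·2m₁/r³ along +x.
B₁ = 2(10⁻⁷)(1.93)/(0.0818)³ = 7.052×10⁻⁴ T.
τ = m₂ B₁ sinθ.
τ = (3.05)(7.052×10⁻⁴)·sin81° = 0.002124 N·m.

τ ≈ 0.00212 N·m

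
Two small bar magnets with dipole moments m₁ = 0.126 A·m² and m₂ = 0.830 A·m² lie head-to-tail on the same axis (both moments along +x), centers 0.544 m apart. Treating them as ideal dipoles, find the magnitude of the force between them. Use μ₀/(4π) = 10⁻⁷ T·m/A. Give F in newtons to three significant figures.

On-axis B of dipole 1: B = (μ₀/4π)·2m₁/r³. Force on dipole 2: F = m₂·dB/dr.
dB/dr = −(μ₀/4π)·6m₁/r⁴, so |F| = (μ₀/4π)·6m₁m₂/r⁴.
F = 6(10⁻⁷)(0.126)(0.830)/(0.544)⁴ = 7.165×10⁻⁷ N.

F ≈ 7.16×10⁻⁷ N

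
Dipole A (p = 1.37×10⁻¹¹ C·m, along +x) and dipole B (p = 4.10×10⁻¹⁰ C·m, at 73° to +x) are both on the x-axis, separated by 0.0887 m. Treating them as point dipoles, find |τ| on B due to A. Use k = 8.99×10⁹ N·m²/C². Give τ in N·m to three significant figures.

The second dipole sits on the axis of the first, so the field there is axial: E₁ = 2kp₁/r³ along +x.
E₁ = 2(8.99×10⁹)(1.37×10⁻¹¹)/(0.0887)³ = 353.0 N/C.
Torque on the second dipole: τ = p₂ E₁ sinθ.
τ = (4.10×10⁻¹⁰)(353.0)·sin73° = 1.384×10⁻⁷ N·m.

τ ≈ 1.38×10⁻⁷ N·m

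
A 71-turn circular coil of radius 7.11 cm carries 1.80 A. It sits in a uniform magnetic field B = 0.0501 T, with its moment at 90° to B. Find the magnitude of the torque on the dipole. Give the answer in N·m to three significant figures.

m = NIA = NIπa² = 71·(1.80)·π·(0.0711)² = 2.03 A·m².
Torque on a magnetic dipole: τ = mB sinθ.
τ = (2.03)(0.0501)·sin90° = 0.1017 N·m.

τ ≈ 0.102 N·m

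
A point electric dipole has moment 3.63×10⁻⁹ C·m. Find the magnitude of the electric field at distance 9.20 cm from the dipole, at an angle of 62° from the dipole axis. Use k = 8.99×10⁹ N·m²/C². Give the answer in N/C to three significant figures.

At angle θ the dipole field magnitude is E = (kp/r³)·√(1 + 3cos²θ).
kp/r³ = (8.99×10⁹)(3.63×10⁻⁹) / (0.0920)³ = 4.191×10⁴ N/C.
√(1 + 3cos²62°) = √(1 + 3·0.2204) = √1.6612 ≈ 1.2889.
E ≈ 4.191×10⁴ × 1.289 = 5.402×10⁴ N/C.

E ≈ 5.40×10⁴ N/C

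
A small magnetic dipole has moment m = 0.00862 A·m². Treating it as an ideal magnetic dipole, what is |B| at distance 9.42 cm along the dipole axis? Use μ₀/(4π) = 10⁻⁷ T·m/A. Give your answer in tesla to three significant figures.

B ≈ 2.06×10⁻⁶ T

On axis B = (μ₀/4π)·2m/r³.
B = 2·(10⁻⁷)·(0.00862) / (0.0942)³ = 2.062×10⁻⁶ T.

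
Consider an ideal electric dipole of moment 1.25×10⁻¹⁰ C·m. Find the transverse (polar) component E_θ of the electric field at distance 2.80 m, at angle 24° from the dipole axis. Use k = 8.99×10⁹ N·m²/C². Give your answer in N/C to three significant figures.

For a dipole, E_θ = (kp sinθ)/r³.
kp/r³ = (8.99×10⁹)(1.25×10⁻¹⁰)/(2.80)³ = 0.05119 N/C.
E_θ = 0.05119·sin24° = 0.02082 N/C.

E_θ ≈ 0.0208 N/C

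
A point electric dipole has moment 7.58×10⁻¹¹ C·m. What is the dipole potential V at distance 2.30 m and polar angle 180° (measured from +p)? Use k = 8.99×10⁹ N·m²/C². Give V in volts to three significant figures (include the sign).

V ≈ -0.129 V

The dipole potential is V = kp cosθ / r².
V = (8.99×10⁹)(7.58×10⁻¹¹)·cos180° / (2.30)² = -0.1288 V.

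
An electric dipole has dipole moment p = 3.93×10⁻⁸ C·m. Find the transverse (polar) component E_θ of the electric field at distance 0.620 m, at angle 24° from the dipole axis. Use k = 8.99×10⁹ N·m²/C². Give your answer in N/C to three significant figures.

For a dipole, E_θ = (kp sinθ)/r³.
kp/r³ = (8.99×10⁹)(3.93×10⁻⁸)/(0.620)³ = 1482 N/C.
E_θ = 1482·sin24° = 603.0 N/C.

E_θ ≈ 603 N/C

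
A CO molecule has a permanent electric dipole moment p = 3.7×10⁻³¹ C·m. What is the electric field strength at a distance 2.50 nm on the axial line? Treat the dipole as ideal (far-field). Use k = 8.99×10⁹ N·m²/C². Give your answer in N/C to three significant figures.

On the dipole axis E = 2kp/r³.
E = 2·(8.99×10⁹)(3.70×10⁻³¹) / (2.50×10⁻⁹)³ = 4.258×10⁵ N/C.

E ≈ 4.26×10⁵ N/C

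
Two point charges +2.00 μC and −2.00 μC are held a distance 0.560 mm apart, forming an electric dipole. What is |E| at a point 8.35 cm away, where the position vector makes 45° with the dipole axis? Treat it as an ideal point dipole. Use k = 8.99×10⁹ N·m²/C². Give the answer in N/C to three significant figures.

Dipole moment p = qd = (2.00×10⁻⁶ C)(5.60×10⁻⁴ m) = 1.12×10⁻⁹ C·m.
At angle θ the dipole field magnitude is E = (kp/r³)·√(1 + 3cos²θ).
kp/r³ = (8.99×10⁹)(1.12×10⁻⁹) / (0.0835)³ = 1.729×10⁴ N/C.
√(1 + 3cos²45°) = √(1 + 3·0.5000) = √2.5000 ≈ 1.5811.
E ≈ 1.729×10⁴ × 1.581 = 2.735×10⁴ N/C.

E ≈ 2.73×10⁴ N/C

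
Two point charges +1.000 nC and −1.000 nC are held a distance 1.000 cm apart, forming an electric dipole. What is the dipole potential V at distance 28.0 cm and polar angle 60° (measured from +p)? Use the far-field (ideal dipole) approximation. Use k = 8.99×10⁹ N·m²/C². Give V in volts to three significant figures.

Dipole moment p = qd = (1.00×10⁻⁹ C)(0.0100 m) = 1.00×10⁻¹¹ C·m.
The dipole potential is V = kp cosθ / r².
V = (8.99×10⁹)(1.00×10⁻¹¹)·cos60° / (0.280)² = 0.5733 V.

V ≈ 0.573 V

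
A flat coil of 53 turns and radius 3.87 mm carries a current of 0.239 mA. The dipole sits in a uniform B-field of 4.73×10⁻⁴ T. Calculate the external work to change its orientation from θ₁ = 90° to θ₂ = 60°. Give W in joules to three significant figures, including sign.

W ≈ -1.41×10⁻¹⁰ J

m = NIA = NIπa² = 53·(2.39×10⁻⁴)·π·(0.00387)² = 5.96×10⁻⁷ A·m².
W_ext = ΔU = −mB cosθ₂ + mB cosθ₁ = mB(cosθ₁ − cosθ₂).
W = (5.96×10⁻⁷)(4.73×10⁻⁴)·(cos90° − cos60°) = (2.819×10⁻¹⁰)·(-0.5000) = -1.410×10⁻¹⁰ J.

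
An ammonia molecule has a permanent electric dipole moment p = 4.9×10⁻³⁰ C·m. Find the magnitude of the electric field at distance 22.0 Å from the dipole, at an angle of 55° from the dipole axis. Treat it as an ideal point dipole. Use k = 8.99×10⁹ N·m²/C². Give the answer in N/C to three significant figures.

E ≈ 5.83×10⁶ N/C

At angle θ the dipole field magnitude is E = (kp/r³)·√(1 + 3cos²θ).
kp/r³ = (8.99×10⁹)(4.90×10⁻³⁰) / (2.20×10⁻⁹)³ = 4.137×10⁶ N/C.
√(1 + 3cos²55°) = √(1 + 3·0.3290) = √1.9870 ≈ 1.4096.
E ≈ 4.137×10⁶ × 1.410 = 5.832×10⁶ N/C.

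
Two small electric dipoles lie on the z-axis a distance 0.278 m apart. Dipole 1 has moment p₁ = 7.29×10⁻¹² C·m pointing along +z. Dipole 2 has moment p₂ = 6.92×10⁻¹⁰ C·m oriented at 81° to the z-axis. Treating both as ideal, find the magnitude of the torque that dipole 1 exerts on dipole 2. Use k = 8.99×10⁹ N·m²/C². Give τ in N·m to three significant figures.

τ ≈ 4.17×10⁻⁹ N·m

The second dipole sits on the axis of the first, so the field there is axial: E₁ = 2kp₁/r³ along +z.
E₁ = 2(8.99×10⁹)(7.29×10⁻¹²)/(0.278)³ = 6.101 N/C.
Torque on the second dipole: τ = p₂ E₁ sinθ.
τ = (6.92×10⁻¹⁰)(6.101)·sin81° = 4.170×10⁻⁹ N·m.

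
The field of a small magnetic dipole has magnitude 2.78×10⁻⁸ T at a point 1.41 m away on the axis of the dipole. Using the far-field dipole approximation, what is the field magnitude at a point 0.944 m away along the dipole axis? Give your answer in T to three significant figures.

B ≈ 9.26×10⁻⁸ T

Dipole fields scale as 1/r³ in the far field; the geometry is the same at both points.
B₂ = B₁ · (r₁/r₂)³ = 2.78×10⁻⁸ · (1.41/0.944)³.
(r₁/r₂)³ = (1.494)³ = 3.332.
B₂ ≈ 9.264×10⁻⁸ T.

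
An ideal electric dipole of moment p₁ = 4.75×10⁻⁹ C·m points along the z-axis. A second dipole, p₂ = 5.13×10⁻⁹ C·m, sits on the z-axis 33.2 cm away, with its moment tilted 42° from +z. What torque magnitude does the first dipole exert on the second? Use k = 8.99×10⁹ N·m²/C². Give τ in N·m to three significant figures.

The second dipole sits on the axis of the first, so the field there is axial: E₁ = 2kp₁/r³ along +z.
E₁ = 2(8.99×10⁹)(4.75×10⁻⁹)/(0.332)³ = 2334 N/C.
Torque on the second dipole: τ = p₂ E₁ sinθ.
τ = (5.13×10⁻⁹)(2334)·sin42° = 8.011×10⁻⁶ N·m.

τ ≈ 8.01×10⁻⁶ N·m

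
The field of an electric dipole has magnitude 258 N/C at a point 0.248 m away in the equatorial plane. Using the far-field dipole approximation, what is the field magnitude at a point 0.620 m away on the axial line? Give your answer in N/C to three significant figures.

E ≈ 33.0 N/C

Dipole fields scale as 1/r³ in the far field.
The axial field is twice the equatorial field at the same r, so the geometry factor is 2/1.
E₂ = E₁ · (2/1) · (r₁/r₂)³ = 258 · 2 · (0.248/0.620)³.
(r₁/r₂)³ = (0.4)³ = 0.064.
E₂ ≈ 33.02 N/C.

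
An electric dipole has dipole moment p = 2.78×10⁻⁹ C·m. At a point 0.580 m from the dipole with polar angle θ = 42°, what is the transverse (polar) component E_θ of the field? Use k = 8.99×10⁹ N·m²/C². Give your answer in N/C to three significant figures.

E_θ ≈ 85.7 N/C

For a dipole, E_θ = (kp sinθ)/r³.
kp/r³ = (8.99×10⁹)(2.78×10⁻⁹)/(0.580)³ = 128.1 N/C.
E_θ = 128.1·sin42° = 85.71 N/C.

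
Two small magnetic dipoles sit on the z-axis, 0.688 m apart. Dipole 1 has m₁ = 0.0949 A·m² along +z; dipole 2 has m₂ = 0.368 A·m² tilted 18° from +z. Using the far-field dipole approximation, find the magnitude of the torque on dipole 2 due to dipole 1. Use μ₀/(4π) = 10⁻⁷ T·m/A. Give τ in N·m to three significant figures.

τ ≈ 6.63×10⁻⁹ N·m

Dipole B is on the axis of dipole A, so B₁ there is axial: B₁ = (μ₀/4π)·2m₁/r³ along +z.
B₁ = 2(10⁻⁷)(0.0949)/(0.688)³ = 5.828×10⁻⁸ T.
τ = m₂ B₁ sinθ.
τ = (0.368)(5.828×10⁻⁸)·sin18° = 6.628×10⁻⁹ N·m.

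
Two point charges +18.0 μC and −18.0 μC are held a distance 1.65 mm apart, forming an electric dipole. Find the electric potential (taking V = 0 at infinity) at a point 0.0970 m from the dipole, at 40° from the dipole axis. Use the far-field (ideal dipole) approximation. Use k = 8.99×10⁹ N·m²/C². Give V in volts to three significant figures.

V ≈ 2.17×10⁴ V

Dipole moment p = qd = (1.80×10⁻⁵ C)(0.00165 m) = 2.97×10⁻⁸ C·m.
The dipole potential is V = kp cosθ / r².
V = (8.99×10⁹)(2.97×10⁻⁸)·cos40° / (0.0970)² = 2.174×10⁴ V.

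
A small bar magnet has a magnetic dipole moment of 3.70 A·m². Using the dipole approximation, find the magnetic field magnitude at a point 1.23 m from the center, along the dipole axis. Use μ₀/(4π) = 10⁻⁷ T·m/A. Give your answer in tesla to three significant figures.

On axis B = (μ₀/4π)·2m/r³.
B = 2·(10⁻⁷)·(3.70) / (1.23)³ = 3.977×10⁻⁷ T.

B ≈ 3.98×10⁻⁷ T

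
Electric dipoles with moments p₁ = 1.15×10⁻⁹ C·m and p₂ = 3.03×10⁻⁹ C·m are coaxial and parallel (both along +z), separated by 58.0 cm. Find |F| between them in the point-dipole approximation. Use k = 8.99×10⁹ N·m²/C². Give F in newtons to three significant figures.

F ≈ 1.66×10⁻⁶ N

On-axis field of dipole 1 at distance r: E = 2kp₁/r³. Force on dipole 2 is F = p₂·dE/dr (gradient along axis).
dE/dr = −6kp₁/r⁴, so |F| = 6kp₁p₂/r⁴ (attractive for aligned moments).
F = 6(8.99×10⁹)(1.15×10⁻⁹)(3.03×10⁻⁹)/(0.580)⁴ = 1.661×10⁻⁶ N.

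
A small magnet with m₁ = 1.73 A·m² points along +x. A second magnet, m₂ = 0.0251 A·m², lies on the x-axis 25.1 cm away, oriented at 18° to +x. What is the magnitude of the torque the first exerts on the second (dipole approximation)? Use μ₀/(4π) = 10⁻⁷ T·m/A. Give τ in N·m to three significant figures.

τ ≈ 1.70×10⁻⁷ N·m

Dipole B is on the axis of dipole A, so B₁ there is axial: B₁ = (μ₀/4π)·2m₁/r³ along +x.
B₁ = 2(10⁻⁷)(1.73)/(0.251)³ = 2.188×10⁻⁵ T.
τ = m₂ B₁ sinθ.
τ = (0.0251)(2.188×10⁻⁵)·sin18° = 1.697×10⁻⁷ N·m.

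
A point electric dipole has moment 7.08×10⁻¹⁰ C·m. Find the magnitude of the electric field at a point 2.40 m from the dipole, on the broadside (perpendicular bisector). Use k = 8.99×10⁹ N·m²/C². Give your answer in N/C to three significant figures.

In the equatorial plane E = kp/r³.
E = (8.99×10⁹)(7.08×10⁻¹⁰) / (2.40)³ = 0.4604 N/C.

E ≈ 0.460 N/C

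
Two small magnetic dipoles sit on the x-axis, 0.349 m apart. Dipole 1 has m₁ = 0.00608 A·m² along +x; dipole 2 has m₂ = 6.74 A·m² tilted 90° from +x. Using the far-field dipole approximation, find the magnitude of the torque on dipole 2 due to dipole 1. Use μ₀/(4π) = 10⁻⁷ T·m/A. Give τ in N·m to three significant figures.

τ ≈ 1.93×10⁻⁷ N·m

Dipole B is on the axis of dipole A, so B₁ there is axial: B₁ = (μ₀/4π)·2m₁/r³ along +x.
B₁ = 2(10⁻⁷)(0.00608)/(0.349)³ = 2.861×10⁻⁸ T.
τ = m₂ B₁ sinθ.
τ = (6.74)(2.861×10⁻⁸)·sin90° = 1.928×10⁻⁷ N·m.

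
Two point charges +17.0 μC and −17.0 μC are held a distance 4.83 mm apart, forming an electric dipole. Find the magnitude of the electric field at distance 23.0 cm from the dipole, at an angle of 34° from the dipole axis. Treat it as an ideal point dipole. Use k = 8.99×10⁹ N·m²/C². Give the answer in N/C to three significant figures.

E ≈ 1.06×10⁵ N/C

Dipole moment p = qd = (1.70×10⁻⁵ C)(0.00483 m) = 8.211×10⁻⁸ C·m.
At angle θ the dipole field magnitude is E = (kp/r³)·√(1 + 3cos²θ).
kp/r³ = (8.99×10⁹)(8.211×10⁻⁸) / (0.230)³ = 6.067×10⁴ N/C.
√(1 + 3cos²34°) = √(1 + 3·0.6873) = √3.0619 ≈ 1.7498.
E ≈ 6.067×10⁴ × 1.750 = 1.062×10⁵ N/C.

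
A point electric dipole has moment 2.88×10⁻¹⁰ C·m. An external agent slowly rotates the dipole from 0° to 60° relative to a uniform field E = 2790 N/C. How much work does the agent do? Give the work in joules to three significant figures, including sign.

W_ext = ΔU = U(θ₂) − U(θ₁) = −pE cosθ₂ − (−pE cosθ₁) = pE(cosθ₁ − cosθ₂).
W = (2.88×10⁻¹⁰)(2790)·(cos0° − cos60°) = (8.035×10⁻⁷)·(+0.5000) = 4.018×10⁻⁷ J.

W ≈ 4.02×10⁻⁷ J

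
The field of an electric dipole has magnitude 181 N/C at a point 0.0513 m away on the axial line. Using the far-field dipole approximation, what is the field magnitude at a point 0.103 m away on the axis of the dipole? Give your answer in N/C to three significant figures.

E ≈ 22.4 N/C

Dipole fields scale as 1/r³ in the far field; the geometry is the same at both points.
E₂ = E₁ · (r₁/r₂)³ = 181 · (0.0513/0.103)³.
(r₁/r₂)³ = (0.4981)³ = 0.1235.
E₂ ≈ 22.36 N/C.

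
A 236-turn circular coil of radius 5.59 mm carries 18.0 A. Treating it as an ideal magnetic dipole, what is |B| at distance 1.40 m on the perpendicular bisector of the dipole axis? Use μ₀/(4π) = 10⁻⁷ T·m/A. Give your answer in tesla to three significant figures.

B ≈ 1.52×10⁻⁸ T

m = NIA = NIπa² = 236·(18.0)·π·(0.00559)² = 0.417 A·m².
In the equatorial plane B = (μ₀/4π)·m/r³ (half the axial value).
B = (10⁻⁷)·(0.417) / (1.40)³ = 1.520×10⁻⁸ T.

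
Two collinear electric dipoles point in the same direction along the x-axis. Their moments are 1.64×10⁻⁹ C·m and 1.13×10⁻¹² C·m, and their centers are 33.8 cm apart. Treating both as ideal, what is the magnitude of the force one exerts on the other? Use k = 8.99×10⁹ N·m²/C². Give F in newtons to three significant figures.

F ≈ 7.66×10⁻⁹ N

On-axis field of dipole 1 at distance r: E = 2kp₁/r³. Force on dipole 2 is F = p₂·dE/dr (gradient along axis).
dE/dr = −6kp₁/r⁴, so |F| = 6kp₁p₂/r⁴ (attractive for aligned moments).
F = 6(8.99×10⁹)(1.64×10⁻⁹)(1.13×10⁻¹²)/(0.338)⁴ = 7.659×10⁻⁹ N.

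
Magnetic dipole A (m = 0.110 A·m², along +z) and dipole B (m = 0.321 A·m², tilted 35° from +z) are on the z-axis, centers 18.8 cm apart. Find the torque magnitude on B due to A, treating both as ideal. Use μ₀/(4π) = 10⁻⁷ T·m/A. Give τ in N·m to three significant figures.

Dipole B is on the axis of dipole A, so B₁ there is axial: B₁ = (μ₀/4π)·2m₁/r³ along +z.
B₁ = 2(10⁻⁷)(0.110)/(0.188)³ = 3.311×10⁻⁶ T.
τ = m₂ B₁ sinθ.
τ = (0.321)(3.311×10⁻⁶)·sin35° = 6.096×10⁻⁷ N·m.

τ ≈ 6.10×10⁻⁷ N·m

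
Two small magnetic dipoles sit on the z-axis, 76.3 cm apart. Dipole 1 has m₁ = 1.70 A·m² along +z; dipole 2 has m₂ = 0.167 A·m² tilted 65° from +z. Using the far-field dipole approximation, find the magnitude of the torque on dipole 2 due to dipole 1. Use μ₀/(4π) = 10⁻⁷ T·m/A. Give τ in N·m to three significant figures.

τ ≈ 1.16×10⁻⁷ N·m

Dipole B is on the axis of dipole A, so B₁ there is axial: B₁ = (μ₀/4π)·2m₁/r³ along +z.
B₁ = 2(10⁻⁷)(1.70)/(0.763)³ = 7.654×10⁻⁷ T.
τ = m₂ B₁ sinθ.
τ = (0.167)(7.654×10⁻⁷)·sin65° = 1.159×10⁻⁷ N·m.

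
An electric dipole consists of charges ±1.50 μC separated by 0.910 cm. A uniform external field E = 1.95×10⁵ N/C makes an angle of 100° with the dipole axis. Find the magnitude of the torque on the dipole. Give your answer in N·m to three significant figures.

τ ≈ 0.00262 N·m

Dipole moment p = qd = (1.50×10⁻⁶ C)(0.00910 m) = 1.365×10⁻⁸ C·m.
Torque on an electric dipole: τ = pE sinθ.
τ = (1.365×10⁻⁸)(1.95×10⁵)·sin100° = 0.002621 N·m.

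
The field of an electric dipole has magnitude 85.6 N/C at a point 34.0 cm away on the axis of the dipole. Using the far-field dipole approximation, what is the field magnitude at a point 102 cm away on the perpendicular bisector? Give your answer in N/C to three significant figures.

E ≈ 1.59 N/C

Dipole fields scale as 1/r³ in the far field.
The axial field is twice the equatorial field at the same r, so the geometry factor is 1/2.
E₂ = E₁ · (1/2) · (r₁/r₂)³ = 85.6 · 0.5 · (34.0/102)³.
(r₁/r₂)³ = (0.3333)³ = 0.03704.
E₂ ≈ 1.585 N/C.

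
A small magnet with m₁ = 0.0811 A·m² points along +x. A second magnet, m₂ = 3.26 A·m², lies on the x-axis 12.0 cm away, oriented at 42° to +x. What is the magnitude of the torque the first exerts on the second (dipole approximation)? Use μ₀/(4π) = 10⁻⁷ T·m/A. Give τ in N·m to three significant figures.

Dipole B is on the axis of dipole A, so B₁ there is axial: B₁ = (μ₀/4π)·2m₁/r³ along +x.
B₁ = 2(10⁻⁷)(0.0811)/(0.120)³ = 9.387×10⁻⁶ T.
τ = m₂ B₁ sinθ.
τ = (3.26)(9.387×10⁻⁶)·sin42° = 2.048×10⁻⁵ N·m.

τ ≈ 2.05×10⁻⁵ N·m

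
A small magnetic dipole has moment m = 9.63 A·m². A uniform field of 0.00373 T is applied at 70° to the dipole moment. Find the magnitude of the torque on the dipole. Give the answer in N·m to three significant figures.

τ ≈ 0.0338 N·m

Torque on a magnetic dipole: τ = mB sinθ.
τ = (9.63)(0.00373)·sin70° = 0.03375 N·m.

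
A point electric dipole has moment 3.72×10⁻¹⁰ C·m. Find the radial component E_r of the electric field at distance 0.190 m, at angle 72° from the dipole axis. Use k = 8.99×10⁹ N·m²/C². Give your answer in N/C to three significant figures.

E_r ≈ 301 N/C

For a dipole, E_r = (2kp cosθ)/r³.
kp/r³ = (8.99×10⁹)(3.72×10⁻¹⁰)/(0.190)³ = 487.6 N/C.
E_r = 2·487.6·cos72° = 301.3 N/C.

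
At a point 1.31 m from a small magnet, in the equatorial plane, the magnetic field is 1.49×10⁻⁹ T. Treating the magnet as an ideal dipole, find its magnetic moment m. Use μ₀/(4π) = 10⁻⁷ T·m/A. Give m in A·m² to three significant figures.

In the equatorial plane B = (μ₀/4π)·m/r³, so m = Br³·4π/(μ₀).
m = (1.49×10⁻⁹)·(1.31)³ / (10⁻⁷) = 0.03350 A·m².

m ≈ 0.0335 A·m²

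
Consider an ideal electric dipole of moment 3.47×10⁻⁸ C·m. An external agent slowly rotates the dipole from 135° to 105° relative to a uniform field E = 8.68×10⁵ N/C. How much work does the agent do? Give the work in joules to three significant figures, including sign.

W ≈ -0.0135 J

W_ext = ΔU = U(θ₂) − U(θ₁) = −pE cosθ₂ − (−pE cosθ₁) = pE(cosθ₁ − cosθ₂).
W = (3.47×10⁻⁸)(8.68×10⁵)·(cos135° − cos105°) = (0.03012)·(-0.4483) = -0.01350 J.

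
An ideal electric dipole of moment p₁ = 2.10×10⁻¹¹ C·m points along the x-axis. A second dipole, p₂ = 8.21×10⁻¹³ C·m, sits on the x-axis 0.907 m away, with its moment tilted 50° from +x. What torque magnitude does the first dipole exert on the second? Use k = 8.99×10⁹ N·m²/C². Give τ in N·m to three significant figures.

τ ≈ 3.18×10⁻¹³ N·m

The second dipole sits on the axis of the first, so the field there is axial: E₁ = 2kp₁/r³ along +x.
E₁ = 2(8.99×10⁹)(2.10×10⁻¹¹)/(0.907)³ = 0.5060 N/C.
Torque on the second dipole: τ = p₂ E₁ sinθ.
τ = (8.21×10⁻¹³)(0.5060)·sin50° = 3.183×10⁻¹³ N·m.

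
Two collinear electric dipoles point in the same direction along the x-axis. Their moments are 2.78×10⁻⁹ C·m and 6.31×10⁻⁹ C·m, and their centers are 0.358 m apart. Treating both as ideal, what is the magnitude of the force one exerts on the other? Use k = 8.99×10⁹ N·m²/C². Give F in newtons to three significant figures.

F ≈ 5.76×10⁻⁵ N

On-axis field of dipole 1 at distance r: E = 2kp₁/r³. Force on dipole 2 is F = p₂·dE/dr (gradient along axis).
dE/dr = −6kp₁/r⁴, so |F| = 6kp₁p₂/r⁴ (attractive for aligned moments).
F = 6(8.99×10⁹)(2.78×10⁻⁹)(6.31×10⁻⁹)/(0.358)⁴ = 5.760×10⁻⁵ N.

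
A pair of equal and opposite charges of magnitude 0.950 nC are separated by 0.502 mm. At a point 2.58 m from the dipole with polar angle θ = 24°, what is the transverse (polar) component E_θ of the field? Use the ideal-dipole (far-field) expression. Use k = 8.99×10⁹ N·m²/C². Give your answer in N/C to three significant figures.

E_θ ≈ 1.02×10⁻⁴ N/C

Dipole moment p = qd = (9.50×10⁻¹⁰ C)(5.02×10⁻⁴ m) = 4.769×10⁻¹³ C·m.
For a dipole, E_θ = (kp sinθ)/r³.
kp/r³ = (8.99×10⁹)(4.769×10⁻¹³)/(2.58)³ = 2.496×10⁻⁴ N/C.
E_θ = 2.496×10⁻⁴·sin24° = 1.015×10⁻⁴ N/C.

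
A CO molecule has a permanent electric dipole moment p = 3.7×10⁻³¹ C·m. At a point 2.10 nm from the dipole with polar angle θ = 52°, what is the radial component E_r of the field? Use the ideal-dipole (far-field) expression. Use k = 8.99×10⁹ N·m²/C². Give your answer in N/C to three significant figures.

E_r ≈ 4.42×10⁵ N/C

For a dipole, E_r = (2kp cosθ)/r³.
kp/r³ = (8.99×10⁹)(3.70×10⁻³¹)/(2.10×10⁻⁹)³ = 3.592×10⁵ N/C.
E_r = 2·3.592×10⁵·cos52° = 4.423×10⁵ N/C.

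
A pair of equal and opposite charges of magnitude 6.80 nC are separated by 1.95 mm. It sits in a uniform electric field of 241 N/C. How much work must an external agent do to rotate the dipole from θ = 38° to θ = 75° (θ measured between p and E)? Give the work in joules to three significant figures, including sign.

Dipole moment p = qd = (6.80×10⁻⁹ C)(0.00195 m) = 1.326×10⁻¹¹ C·m.
W_ext = ΔU = U(θ₂) − U(θ₁) = −pE cosθ₂ − (−pE cosθ₁) = pE(cosθ₁ − cosθ₂).
W = (1.326×10⁻¹¹)(241)·(cos38° − cos75°) = (3.196×10⁻⁹)·(+0.5292) = 1.691×10⁻⁹ J.

W ≈ 1.69×10⁻⁹ J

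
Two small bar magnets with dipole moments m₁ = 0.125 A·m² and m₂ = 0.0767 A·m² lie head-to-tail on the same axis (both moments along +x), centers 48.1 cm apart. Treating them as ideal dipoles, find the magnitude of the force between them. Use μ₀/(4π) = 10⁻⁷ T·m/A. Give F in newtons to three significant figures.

F ≈ 1.07×10⁻⁷ N

On-axis B of dipole 1: B = (μ₀/4π)·2m₁/r³. Force on dipole 2: F = m₂·dB/dr.
dB/dr = −(μ₀/4π)·6m₁/r⁴, so |F| = (μ₀/4π)·6m₁m₂/r⁴.
F = 6(10⁻⁷)(0.125)(0.0767)/(0.481)⁴ = 1.075×10⁻⁷ N.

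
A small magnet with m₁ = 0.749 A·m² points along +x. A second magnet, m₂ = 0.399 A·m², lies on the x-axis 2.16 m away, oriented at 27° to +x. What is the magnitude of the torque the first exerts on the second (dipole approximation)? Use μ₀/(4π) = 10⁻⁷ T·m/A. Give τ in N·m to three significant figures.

Dipole B is on the axis of dipole A, so B₁ there is axial: B₁ = (μ₀/4π)·2m₁/r³ along +x.
B₁ = 2(10⁻⁷)(0.749)/(2.16)³ = 1.486×10⁻⁸ T.
τ = m₂ B₁ sinθ.
τ = (0.399)(1.486×10⁻⁸)·sin27° = 2.693×10⁻⁹ N·m.

τ ≈ 2.69×10⁻⁹ N·m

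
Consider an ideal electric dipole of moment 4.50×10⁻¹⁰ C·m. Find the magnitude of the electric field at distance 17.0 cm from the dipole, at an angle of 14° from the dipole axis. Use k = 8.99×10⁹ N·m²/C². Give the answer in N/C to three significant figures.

E ≈ 1610 N/C

At angle θ the dipole field magnitude is E = (kp/r³)·√(1 + 3cos²θ).
kp/r³ = (8.99×10⁹)(4.50×10⁻¹⁰) / (0.170)³ = 823.4 N/C.
√(1 + 3cos²14°) = √(1 + 3·0.9415) = √3.8244 ≈ 1.9556.
E ≈ 823.4 × 1.956 = 1610 N/C.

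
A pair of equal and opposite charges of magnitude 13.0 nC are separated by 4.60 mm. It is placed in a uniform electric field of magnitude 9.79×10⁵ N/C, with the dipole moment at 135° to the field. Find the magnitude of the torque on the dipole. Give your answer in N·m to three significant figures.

Dipole moment p = qd = (1.30×10⁻⁸ C)(0.00460 m) = 5.98×10⁻¹¹ C·m.
Torque on an electric dipole: τ = pE sinθ.
τ = (5.98×10⁻¹¹)(9.79×10⁵)·sin135° = 4.140×10⁻⁵ N·m.

τ ≈ 4.14×10⁻⁵ N·m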